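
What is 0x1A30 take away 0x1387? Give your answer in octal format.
Convert 0x1A30 (hexadecimal) → 1×4096 + 10×256 + 3×16 = 6704 (decimal)
Convert 0x1387 (hexadecimal) → 1×4096 + 3×256 + 8×16 + 7 = 4999 (decimal)
Compute 6704 - 4999 = 1705
Convert 1705 (decimal) → 1705 = 3×512 + 2×64 + 5×8 + 1 → 0o3251 (octal)
0o3251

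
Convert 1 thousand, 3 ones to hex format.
Convert 1 thousand, 3 ones (place-value notation) → 1×1000 + 3 = 1003 (decimal)
Convert 1003 (decimal) → 1003 = 3×256 + 14×16 + 11 → 0x3EB (hexadecimal)
0x3EB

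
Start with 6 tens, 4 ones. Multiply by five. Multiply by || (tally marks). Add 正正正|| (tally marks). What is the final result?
Convert 6 tens, 4 ones (place-value notation) → 6×10 + 4 = 64 (decimal)
Start: 64
Convert five (English words) → 5 (decimal)
64 × 5 = 320
Convert || (tally marks) → 2 (decimal)
320 × 2 = 640
Convert 正正正|| (tally marks) → 5 + 5 + 5 + 2 = 17 (decimal)
640 + 17 = 657
657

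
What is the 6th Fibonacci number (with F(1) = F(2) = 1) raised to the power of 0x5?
Convert the 6th Fibonacci number (with F(1) = F(2) = 1) (Fibonacci index) → 1, 1, 2, 3, 5, 8 → 8 (decimal)
Convert 0x5 (hexadecimal) → 5 (decimal)
Compute 8 ^ 5 = 32768
32768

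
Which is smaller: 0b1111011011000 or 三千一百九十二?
Convert 0b1111011011000 (binary) → 4096 + 2048 + 1024 + 512 + 128 + 64 + 16 + 8 = 7896 (decimal)
Convert 三千一百九十二 (Chinese numeral) → 3×1000 + 1×100 + 9×10 + 2 = 3192 (decimal)
Compare 7896 vs 3192: smaller = 3192
3192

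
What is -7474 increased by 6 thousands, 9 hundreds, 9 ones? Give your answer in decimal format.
Convert 6 thousands, 9 hundreds, 9 ones (place-value notation) → 6×1000 + 9×100 + 9 = 6909 (decimal)
Compute -7474 + 6909 = -565
-565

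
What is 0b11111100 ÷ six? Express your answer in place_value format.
Convert 0b11111100 (binary) → 128 + 64 + 32 + 16 + 8 + 4 = 252 (decimal)
Convert six (English words) → 6 (decimal)
Compute 252 ÷ 6 = 42
Convert 42 (decimal) → 42 = 4×10 + 2 → 4 tens, 2 ones (place-value notation)
4 tens, 2 ones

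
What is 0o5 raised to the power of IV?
Convert 0o5 (octal) → 5 (decimal)
Convert IV (Roman numeral) → 4 (decimal)
Compute 5 ^ 4 = 625
625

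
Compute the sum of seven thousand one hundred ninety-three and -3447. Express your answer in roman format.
Convert seven thousand one hundred ninety-three (English words) → 7×1000 + 1×100 + 93 = 7193 (decimal)
Compute 7193 + -3447 = 3746
Convert 3746 (decimal) → 3746 = 1000 + 1000 + 1000 + 500 + 100 + 100 + 40 + 5 + 1 → MMMDCCXLVI (Roman numeral)
MMMDCCXLVI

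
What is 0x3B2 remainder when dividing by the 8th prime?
Convert 0x3B2 (hexadecimal) → 3×256 + 11×16 + 2 = 946 (decimal)
Convert the 8th prime (prime index) → 19 (decimal)
Compute 946 mod 19 = 15
15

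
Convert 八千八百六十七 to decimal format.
Convert 八千八百六十七 (Chinese numeral) → 8×1000 + 8×100 + 6×10 + 7 = 8867 (decimal)
8867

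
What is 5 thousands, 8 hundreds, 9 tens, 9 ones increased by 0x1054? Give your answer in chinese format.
Convert 5 thousands, 8 hundreds, 9 tens, 9 ones (place-value notation) → 5×1000 + 8×100 + 9×10 + 9 = 5899 (decimal)
Convert 0x1054 (hexadecimal) → 1×4096 + 5×16 + 4 = 4180 (decimal)
Compute 5899 + 4180 = 10079
Convert 10079 (decimal) → 10079 = 1×10000 + 7×10 + 9 → 一万零七十九 (Chinese numeral)
一万零七十九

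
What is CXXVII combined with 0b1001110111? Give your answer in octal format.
Convert CXXVII (Roman numeral) → 100 + 10 + 10 + 5 + 1 + 1 = 127 (decimal)
Convert 0b1001110111 (binary) → 512 + 64 + 32 + 16 + 4 + 2 + 1 = 631 (decimal)
Compute 127 + 631 = 758
Convert 758 (decimal) → 758 = 1×512 + 3×64 + 6×8 + 6 → 0o1366 (octal)
0o1366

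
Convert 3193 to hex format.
Convert 3193 (decimal) → 3193 = 12×256 + 7×16 + 9 → 0xC79 (hexadecimal)
0xC79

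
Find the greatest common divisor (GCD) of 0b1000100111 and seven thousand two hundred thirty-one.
Convert 0b1000100111 (binary) → 512 + 32 + 4 + 2 + 1 = 551 (decimal)
Convert seven thousand two hundred thirty-one (English words) → 7×1000 + 2×100 + 31 = 7231 (decimal)
Compute gcd(551, 7231) = 1
1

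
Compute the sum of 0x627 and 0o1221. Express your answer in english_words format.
Convert 0x627 (hexadecimal) → 6×256 + 2×16 + 7 = 1575 (decimal)
Convert 0o1221 (octal) → 1×512 + 2×64 + 2×8 + 1 = 657 (decimal)
Compute 1575 + 657 = 2232
Convert 2232 (decimal) → 2232 = 2×1000 + 2×100 + 32 → two thousand two hundred thirty-two (English words)
two thousand two hundred thirty-two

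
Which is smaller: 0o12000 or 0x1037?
Convert 0o12000 (octal) → 1×4096 + 2×512 = 5120 (decimal)
Convert 0x1037 (hexadecimal) → 1×4096 + 3×16 + 7 = 4151 (decimal)
Compare 5120 vs 4151: smaller = 4151
4151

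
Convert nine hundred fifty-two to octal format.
Convert nine hundred fifty-two (English words) → 9×100 + 52 = 952 (decimal)
Convert 952 (decimal) → 952 = 1×512 + 6×64 + 7×8 → 0o1670 (octal)
0o1670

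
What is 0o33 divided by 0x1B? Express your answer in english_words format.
Convert 0o33 (octal) → 3×8 + 3 = 27 (decimal)
Convert 0x1B (hexadecimal) → 1×16 + 11 = 27 (decimal)
Compute 27 ÷ 27 = 1
Convert 1 (decimal) → one (English words)
one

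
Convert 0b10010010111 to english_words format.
Convert 0b10010010111 (binary) → 1024 + 128 + 16 + 4 + 2 + 1 = 1175 (decimal)
Convert 1175 (decimal) → 1175 = 1×1000 + 1×100 + 75 → one thousand one hundred seventy-five (English words)
one thousand one hundred seventy-five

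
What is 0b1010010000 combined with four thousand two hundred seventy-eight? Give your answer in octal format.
Convert 0b1010010000 (binary) → 512 + 128 + 16 = 656 (decimal)
Convert four thousand two hundred seventy-eight (English words) → 4×1000 + 2×100 + 78 = 4278 (decimal)
Compute 656 + 4278 = 4934
Convert 4934 (decimal) → 4934 = 1×4096 + 1×512 + 5×64 + 6 → 0o11506 (octal)
0o11506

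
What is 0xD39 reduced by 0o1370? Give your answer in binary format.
Convert 0xD39 (hexadecimal) → 13×256 + 3×16 + 9 = 3385 (decimal)
Convert 0o1370 (octal) → 1×512 + 3×64 + 7×8 = 760 (decimal)
Compute 3385 - 760 = 2625
Convert 2625 (decimal) → 2625 = 2048 + 512 + 64 + 1 → 0b101001000001 (binary)
0b101001000001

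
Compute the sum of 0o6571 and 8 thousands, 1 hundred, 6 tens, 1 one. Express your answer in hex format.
Convert 0o6571 (octal) → 6×512 + 5×64 + 7×8 + 1 = 3449 (decimal)
Convert 8 thousands, 1 hundred, 6 tens, 1 one (place-value notation) → 8×1000 + 1×100 + 6×10 + 1 = 8161 (decimal)
Compute 3449 + 8161 = 11610
Convert 11610 (decimal) → 11610 = 2×4096 + 13×256 + 5×16 + 10 → 0x2D5A (hexadecimal)
0x2D5A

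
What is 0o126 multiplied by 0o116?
Convert 0o126 (octal) → 1×64 + 2×8 + 6 = 86 (decimal)
Convert 0o116 (octal) → 1×64 + 1×8 + 6 = 78 (decimal)
Compute 86 × 78 = 6708
6708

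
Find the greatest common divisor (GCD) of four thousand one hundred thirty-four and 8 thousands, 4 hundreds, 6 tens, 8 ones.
Convert four thousand one hundred thirty-four (English words) → 4×1000 + 1×100 + 34 = 4134 (decimal)
Convert 8 thousands, 4 hundreds, 6 tens, 8 ones (place-value notation) → 8×1000 + 4×100 + 6×10 + 8 = 8468 (decimal)
Compute gcd(4134, 8468) = 2
2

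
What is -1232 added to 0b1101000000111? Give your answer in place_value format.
Convert 0b1101000000111 (binary) → 4096 + 2048 + 512 + 4 + 2 + 1 = 6663 (decimal)
Compute -1232 + 6663 = 5431
Convert 5431 (decimal) → 5431 = 5×1000 + 4×100 + 3×10 + 1 → 5 thousands, 4 hundreds, 3 tens, 1 one (place-value notation)
5 thousands, 4 hundreds, 3 tens, 1 one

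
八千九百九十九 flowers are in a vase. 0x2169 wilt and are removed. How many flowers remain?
Convert 八千九百九十九 (Chinese numeral) → 8×1000 + 9×100 + 9×10 + 9 = 8999 (decimal)
Convert 0x2169 (hexadecimal) → 2×4096 + 1×256 + 6×16 + 9 = 8553 (decimal)
Compute 8999 - 8553 = 446
446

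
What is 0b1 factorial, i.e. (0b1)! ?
Convert 0b1 (binary) → 1 (decimal)
Compute 1! = 1
1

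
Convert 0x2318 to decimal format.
Convert 0x2318 (hexadecimal) → 2×4096 + 3×256 + 1×16 + 8 = 8984 (decimal)
8984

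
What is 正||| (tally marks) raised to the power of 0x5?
Convert 正||| (tally marks) → 5 + 3 = 8 (decimal)
Convert 0x5 (hexadecimal) → 5 (decimal)
Compute 8 ^ 5 = 32768
32768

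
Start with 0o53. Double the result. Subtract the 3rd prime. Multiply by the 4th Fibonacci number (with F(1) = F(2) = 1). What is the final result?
Convert 0o53 (octal) → 5×8 + 3 = 43 (decimal)
Start: 43
43 × 2 = 86
Convert the 3rd prime (prime index) → 5 (decimal)
86 - 5 = 81
Convert the 4th Fibonacci number (with F(1) = F(2) = 1) (Fibonacci index) → 1, 1, 2, 3 → 3 (decimal)
81 × 3 = 243
243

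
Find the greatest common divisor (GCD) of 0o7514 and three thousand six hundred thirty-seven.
Convert 0o7514 (octal) → 7×512 + 5×64 + 1×8 + 4 = 3916 (decimal)
Convert three thousand six hundred thirty-seven (English words) → 3×1000 + 6×100 + 37 = 3637 (decimal)
Compute gcd(3916, 3637) = 1
1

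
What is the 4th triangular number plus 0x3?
The 4th triangular number = 4×5/2 = 10
Convert 0x3 (hexadecimal) → 3 (decimal)
Compute 10 + 3 = 13
13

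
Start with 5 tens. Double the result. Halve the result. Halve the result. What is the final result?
Convert 5 tens (place-value notation) → 5×10 = 50 (decimal)
Start: 50
50 × 2 = 100
100 ÷ 2 = 50
50 ÷ 2 = 25
25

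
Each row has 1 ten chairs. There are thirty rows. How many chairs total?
Convert 1 ten (place-value notation) → 1×10 = 10 (decimal)
Convert thirty (English words) → 30 (decimal)
Compute 10 × 30 = 300
300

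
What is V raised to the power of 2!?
Convert V (Roman numeral) → 5 (decimal)
Convert 2! (factorial) → 2 (decimal)
Compute 5 ^ 2 = 25
25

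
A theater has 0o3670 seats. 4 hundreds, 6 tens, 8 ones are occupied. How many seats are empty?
Convert 0o3670 (octal) → 3×512 + 6×64 + 7×8 = 1976 (decimal)
Convert 4 hundreds, 6 tens, 8 ones (place-value notation) → 4×100 + 6×10 + 8 = 468 (decimal)
Compute 1976 - 468 = 1508
1508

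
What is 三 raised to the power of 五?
Convert 三 (Chinese numeral) → 3 (decimal)
Convert 五 (Chinese numeral) → 5 (decimal)
Compute 3 ^ 5 = 243
243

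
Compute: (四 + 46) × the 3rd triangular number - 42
Convert 四 (Chinese numeral) → 4 (decimal)
Convert the 3rd triangular number (triangular index) → 3×4/2 = 6 (decimal)
Expression in decimal: (4 + 46) × 6 - 42
Parentheses first: 4 + 46 = 50
Multiply: 50 × 6 = 300
Subtract: 300 - 42 = 258
258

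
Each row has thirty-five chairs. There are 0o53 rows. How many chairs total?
Convert thirty-five (English words) → 35 (decimal)
Convert 0o53 (octal) → 5×8 + 3 = 43 (decimal)
Compute 35 × 43 = 1505
1505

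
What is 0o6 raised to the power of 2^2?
Convert 0o6 (octal) → 6 (decimal)
Convert 2^2 (power) → 4 (decimal)
Compute 6 ^ 4 = 1296
1296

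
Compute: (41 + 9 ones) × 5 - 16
Convert 9 ones (place-value notation) → 9 (decimal)
Expression in decimal: (41 + 9) × 5 - 16
Parentheses first: 41 + 9 = 50
Multiply: 50 × 5 = 250
Subtract: 250 - 16 = 234
234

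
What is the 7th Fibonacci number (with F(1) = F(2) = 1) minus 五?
The 7th Fibonacci number (with F(1) = F(2) = 1): 1, 1, 2, 3, 5, 8, 13 → 13
Convert 五 (Chinese numeral) → 5 (decimal)
Compute 13 - 5 = 8
8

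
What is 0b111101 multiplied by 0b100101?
Convert 0b111101 (binary) → 32 + 16 + 8 + 4 + 1 = 61 (decimal)
Convert 0b100101 (binary) → 32 + 4 + 1 = 37 (decimal)
Compute 61 × 37 = 2257
2257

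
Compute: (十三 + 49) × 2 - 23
Convert 十三 (Chinese numeral) → 1×10 + 3 = 13 (decimal)
Expression in decimal: (13 + 49) × 2 - 23
Parentheses first: 13 + 49 = 62
Multiply: 62 × 2 = 124
Subtract: 124 - 23 = 101
101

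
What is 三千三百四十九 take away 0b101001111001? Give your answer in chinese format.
Convert 三千三百四十九 (Chinese numeral) → 3×1000 + 3×100 + 4×10 + 9 = 3349 (decimal)
Convert 0b101001111001 (binary) → 2048 + 512 + 64 + 32 + 16 + 8 + 1 = 2681 (decimal)
Compute 3349 - 2681 = 668
Convert 668 (decimal) → 668 = 6×100 + 6×10 + 8 → 六百六十八 (Chinese numeral)
六百六十八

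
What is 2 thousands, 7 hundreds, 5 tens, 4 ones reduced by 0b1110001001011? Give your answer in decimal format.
Convert 2 thousands, 7 hundreds, 5 tens, 4 ones (place-value notation) → 2×1000 + 7×100 + 5×10 + 4 = 2754 (decimal)
Convert 0b1110001001011 (binary) → 4096 + 2048 + 1024 + 64 + 8 + 2 + 1 = 7243 (decimal)
Compute 2754 - 7243 = -4489
-4489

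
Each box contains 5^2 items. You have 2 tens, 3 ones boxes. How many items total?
Convert 5^2 (power) → 25 (decimal)
Convert 2 tens, 3 ones (place-value notation) → 2×10 + 3 = 23 (decimal)
Compute 25 × 23 = 575
575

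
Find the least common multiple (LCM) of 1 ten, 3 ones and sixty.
Convert 1 ten, 3 ones (place-value notation) → 1×10 + 3 = 13 (decimal)
Convert sixty (English words) → 60 (decimal)
Compute lcm(13, 60) = 780
780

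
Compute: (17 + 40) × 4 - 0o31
Convert 0o31 (octal) → 3×8 + 1 = 25 (decimal)
Expression in decimal: (17 + 40) × 4 - 25
Parentheses first: 17 + 40 = 57
Multiply: 57 × 4 = 228
Subtract: 228 - 25 = 203
203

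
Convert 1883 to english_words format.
Convert 1883 (decimal) → 1883 = 1×1000 + 8×100 + 83 → one thousand eight hundred eighty-three (English words)
one thousand eight hundred eighty-three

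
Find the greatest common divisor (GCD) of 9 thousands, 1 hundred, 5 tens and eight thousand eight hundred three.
Convert 9 thousands, 1 hundred, 5 tens (place-value notation) → 9×1000 + 1×100 + 5×10 = 9150 (decimal)
Convert eight thousand eight hundred three (English words) → 8×1000 + 8×100 + 3 = 8803 (decimal)
Compute gcd(9150, 8803) = 1
1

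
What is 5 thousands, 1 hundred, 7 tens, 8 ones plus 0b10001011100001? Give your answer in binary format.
Convert 5 thousands, 1 hundred, 7 tens, 8 ones (place-value notation) → 5×1000 + 1×100 + 7×10 + 8 = 5178 (decimal)
Convert 0b10001011100001 (binary) → 8192 + 512 + 128 + 64 + 32 + 1 = 8929 (decimal)
Compute 5178 + 8929 = 14107
Convert 14107 (decimal) → 14107 = 8192 + 4096 + 1024 + 512 + 256 + 16 + 8 + 2 + 1 → 0b11011100011011 (binary)
0b11011100011011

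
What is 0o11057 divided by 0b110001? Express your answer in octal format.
Convert 0o11057 (octal) → 1×4096 + 1×512 + 5×8 + 7 = 4655 (decimal)
Convert 0b110001 (binary) → 32 + 16 + 1 = 49 (decimal)
Compute 4655 ÷ 49 = 95
Convert 95 (decimal) → 95 = 1×64 + 3×8 + 7 → 0o137 (octal)
0o137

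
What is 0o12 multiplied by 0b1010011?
Convert 0o12 (octal) → 1×8 + 2 = 10 (decimal)
Convert 0b1010011 (binary) → 64 + 16 + 2 + 1 = 83 (decimal)
Compute 10 × 83 = 830
830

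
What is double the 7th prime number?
The 7th prime number = 17
Compute 17 × 2 = 34
34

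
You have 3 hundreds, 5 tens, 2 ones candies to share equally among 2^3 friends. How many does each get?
Convert 3 hundreds, 5 tens, 2 ones (place-value notation) → 3×100 + 5×10 + 2 = 352 (decimal)
Convert 2^3 (power) → 8 (decimal)
Compute 352 ÷ 8 = 44
44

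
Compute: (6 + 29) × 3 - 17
Parentheses first: 6 + 29 = 35
Multiply: 35 × 3 = 105
Subtract: 105 - 17 = 88
88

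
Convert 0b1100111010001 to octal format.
Convert 0b1100111010001 (binary) → 4096 + 2048 + 256 + 128 + 64 + 16 + 1 = 6609 (decimal)
Convert 6609 (decimal) → 6609 = 1×4096 + 4×512 + 7×64 + 2×8 + 1 → 0o14721 (octal)
0o14721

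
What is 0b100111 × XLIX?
Convert 0b100111 (binary) → 32 + 4 + 2 + 1 = 39 (decimal)
Convert XLIX (Roman numeral) → 40 + 9 = 49 (decimal)
Compute 39 × 49 = 1911
1911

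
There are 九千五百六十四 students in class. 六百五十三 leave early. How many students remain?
Convert 九千五百六十四 (Chinese numeral) → 9×1000 + 5×100 + 6×10 + 4 = 9564 (decimal)
Convert 六百五十三 (Chinese numeral) → 6×100 + 5×10 + 3 = 653 (decimal)
Compute 9564 - 653 = 8911
8911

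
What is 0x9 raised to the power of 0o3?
Convert 0x9 (hexadecimal) → 9 (decimal)
Convert 0o3 (octal) → 3 (decimal)
Compute 9 ^ 3 = 729
729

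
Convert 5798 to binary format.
Convert 5798 (decimal) → 5798 = 4096 + 1024 + 512 + 128 + 32 + 4 + 2 → 0b1011010100110 (binary)
0b1011010100110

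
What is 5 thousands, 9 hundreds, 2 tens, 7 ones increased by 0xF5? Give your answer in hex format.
Convert 5 thousands, 9 hundreds, 2 tens, 7 ones (place-value notation) → 5×1000 + 9×100 + 2×10 + 7 = 5927 (decimal)
Convert 0xF5 (hexadecimal) → 15×16 + 5 = 245 (decimal)
Compute 5927 + 245 = 6172
Convert 6172 (decimal) → 6172 = 1×4096 + 8×256 + 1×16 + 12 → 0x181C (hexadecimal)
0x181C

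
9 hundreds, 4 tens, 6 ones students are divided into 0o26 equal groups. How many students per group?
Convert 9 hundreds, 4 tens, 6 ones (place-value notation) → 9×100 + 4×10 + 6 = 946 (decimal)
Convert 0o26 (octal) → 2×8 + 6 = 22 (decimal)
Compute 946 ÷ 22 = 43
43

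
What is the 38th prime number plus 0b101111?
The 38th prime number = 163
Convert 0b101111 (binary) → 32 + 8 + 4 + 2 + 1 = 47 (decimal)
Compute 163 + 47 = 210
210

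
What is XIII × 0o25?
Convert XIII (Roman numeral) → 10 + 1 + 1 + 1 = 13 (decimal)
Convert 0o25 (octal) → 2×8 + 5 = 21 (decimal)
Compute 13 × 21 = 273
273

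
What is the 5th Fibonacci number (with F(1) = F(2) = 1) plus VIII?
The 5th Fibonacci number (with F(1) = F(2) = 1): 1, 1, 2, 3, 5 → 5
Convert VIII (Roman numeral) → 5 + 1 + 1 + 1 = 8 (decimal)
Compute 5 + 8 = 13
13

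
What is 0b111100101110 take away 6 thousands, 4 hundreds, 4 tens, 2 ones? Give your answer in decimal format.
Convert 0b111100101110 (binary) → 2048 + 1024 + 512 + 256 + 32 + 8 + 4 + 2 = 3886 (decimal)
Convert 6 thousands, 4 hundreds, 4 tens, 2 ones (place-value notation) → 6×1000 + 4×100 + 4×10 + 2 = 6442 (decimal)
Compute 3886 - 6442 = -2556
-2556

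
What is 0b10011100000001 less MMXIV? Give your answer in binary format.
Convert 0b10011100000001 (binary) → 8192 + 1024 + 512 + 256 + 1 = 9985 (decimal)
Convert MMXIV (Roman numeral) → 1000 + 1000 + 10 + 4 = 2014 (decimal)
Compute 9985 - 2014 = 7971
Convert 7971 (decimal) → 7971 = 4096 + 2048 + 1024 + 512 + 256 + 32 + 2 + 1 → 0b1111100100011 (binary)
0b1111100100011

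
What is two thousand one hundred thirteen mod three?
Convert two thousand one hundred thirteen (English words) → 2×1000 + 1×100 + 13 = 2113 (decimal)
Convert three (English words) → 3 (decimal)
Compute 2113 mod 3 = 1
1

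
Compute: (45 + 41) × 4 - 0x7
Convert 0x7 (hexadecimal) → 7 (decimal)
Expression in decimal: (45 + 41) × 4 - 7
Parentheses first: 45 + 41 = 86
Multiply: 86 × 4 = 344
Subtract: 344 - 7 = 337
337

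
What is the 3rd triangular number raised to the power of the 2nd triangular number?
Convert the 3rd triangular number (triangular index) → 3×4/2 = 6 (decimal)
Convert the 2nd triangular number (triangular index) → 2×3/2 = 3 (decimal)
Compute 6 ^ 3 = 216
216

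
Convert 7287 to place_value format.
Convert 7287 (decimal) → 7287 = 7×1000 + 2×100 + 8×10 + 7 → 7 thousands, 2 hundreds, 8 tens, 7 ones (place-value notation)
7 thousands, 2 hundreds, 8 tens, 7 ones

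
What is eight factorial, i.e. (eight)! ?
Convert eight (English words) → 8 (decimal)
Compute 8! = 40320
40320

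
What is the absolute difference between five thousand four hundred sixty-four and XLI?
Convert five thousand four hundred sixty-four (English words) → 5×1000 + 4×100 + 64 = 5464 (decimal)
Convert XLI (Roman numeral) → 40 + 1 = 41 (decimal)
Compute |5464 - 41| = 5423
5423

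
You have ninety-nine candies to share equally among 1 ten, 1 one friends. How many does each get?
Convert ninety-nine (English words) → 99 (decimal)
Convert 1 ten, 1 one (place-value notation) → 1×10 + 1 = 11 (decimal)
Compute 99 ÷ 11 = 9
9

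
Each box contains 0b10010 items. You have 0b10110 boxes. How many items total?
Convert 0b10010 (binary) → 16 + 2 = 18 (decimal)
Convert 0b10110 (binary) → 16 + 4 + 2 = 22 (decimal)
Compute 18 × 22 = 396
396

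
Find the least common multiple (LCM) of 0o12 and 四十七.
Convert 0o12 (octal) → 1×8 + 2 = 10 (decimal)
Convert 四十七 (Chinese numeral) → 4×10 + 7 = 47 (decimal)
Compute lcm(10, 47) = 470
470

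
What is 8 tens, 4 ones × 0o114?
Convert 8 tens, 4 ones (place-value notation) → 8×10 + 4 = 84 (decimal)
Convert 0o114 (octal) → 1×64 + 1×8 + 4 = 76 (decimal)
Compute 84 × 76 = 6384
6384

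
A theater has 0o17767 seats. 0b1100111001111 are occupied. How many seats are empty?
Convert 0o17767 (octal) → 1×4096 + 7×512 + 7×64 + 6×8 + 7 = 8183 (decimal)
Convert 0b1100111001111 (binary) → 4096 + 2048 + 256 + 128 + 64 + 8 + 4 + 2 + 1 = 6607 (decimal)
Compute 8183 - 6607 = 1576
1576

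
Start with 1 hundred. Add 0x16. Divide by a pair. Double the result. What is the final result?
Convert 1 hundred (place-value notation) → 1×100 = 100 (decimal)
Start: 100
Convert 0x16 (hexadecimal) → 1×16 + 6 = 22 (decimal)
100 + 22 = 122
Convert a pair (colloquial) → 2 (decimal)
122 ÷ 2 = 61
61 × 2 = 122
122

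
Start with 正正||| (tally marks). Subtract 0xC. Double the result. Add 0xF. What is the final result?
Convert 正正||| (tally marks) → 5 + 5 + 3 = 13 (decimal)
Start: 13
Convert 0xC (hexadecimal) → 12 (decimal)
13 - 12 = 1
1 × 2 = 2
Convert 0xF (hexadecimal) → 15 (decimal)
2 + 15 = 17
17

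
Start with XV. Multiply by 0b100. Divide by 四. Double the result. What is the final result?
Convert XV (Roman numeral) → 10 + 5 = 15 (decimal)
Start: 15
Convert 0b100 (binary) → 4 (decimal)
15 × 4 = 60
Convert 四 (Chinese numeral) → 4 (decimal)
60 ÷ 4 = 15
15 × 2 = 30
30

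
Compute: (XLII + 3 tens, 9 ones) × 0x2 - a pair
Convert XLII (Roman numeral) → 40 + 1 + 1 = 42 (decimal)
Convert 3 tens, 9 ones (place-value notation) → 3×10 + 9 = 39 (decimal)
Convert 0x2 (hexadecimal) → 2 (decimal)
Convert a pair (colloquial) → 2 (decimal)
Expression in decimal: (42 + 39) × 2 - 2
Parentheses first: 42 + 39 = 81
Multiply: 81 × 2 = 162
Subtract: 162 - 2 = 160
160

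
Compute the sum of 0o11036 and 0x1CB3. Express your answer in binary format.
Convert 0o11036 (octal) → 1×4096 + 1×512 + 3×8 + 6 = 4638 (decimal)
Convert 0x1CB3 (hexadecimal) → 1×4096 + 12×256 + 11×16 + 3 = 7347 (decimal)
Compute 4638 + 7347 = 11985
Convert 11985 (decimal) → 11985 = 8192 + 2048 + 1024 + 512 + 128 + 64 + 16 + 1 → 0b10111011010001 (binary)
0b10111011010001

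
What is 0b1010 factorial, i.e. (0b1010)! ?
Convert 0b1010 (binary) → 8 + 2 = 10 (decimal)
Compute 10! = 3628800
3628800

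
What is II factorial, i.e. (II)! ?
Convert II (Roman numeral) → 1 + 1 = 2 (decimal)
Compute 2! = 2
2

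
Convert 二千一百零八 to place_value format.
Convert 二千一百零八 (Chinese numeral) → 2×1000 + 1×100 + 8 = 2108 (decimal)
Convert 2108 (decimal) → 2108 = 2×1000 + 1×100 + 8 → 2 thousands, 1 hundred, 8 ones (place-value notation)
2 thousands, 1 hundred, 8 ones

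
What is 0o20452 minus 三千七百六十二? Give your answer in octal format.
Convert 0o20452 (octal) → 2×4096 + 4×64 + 5×8 + 2 = 8490 (decimal)
Convert 三千七百六十二 (Chinese numeral) → 3×1000 + 7×100 + 6×10 + 2 = 3762 (decimal)
Compute 8490 - 3762 = 4728
Convert 4728 (decimal) → 4728 = 1×4096 + 1×512 + 1×64 + 7×8 → 0o11170 (octal)
0o11170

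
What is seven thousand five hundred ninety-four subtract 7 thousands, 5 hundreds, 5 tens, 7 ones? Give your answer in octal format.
Convert seven thousand five hundred ninety-four (English words) → 7×1000 + 5×100 + 94 = 7594 (decimal)
Convert 7 thousands, 5 hundreds, 5 tens, 7 ones (place-value notation) → 7×1000 + 5×100 + 5×10 + 7 = 7557 (decimal)
Compute 7594 - 7557 = 37
Convert 37 (decimal) → 37 = 4×8 + 5 → 0o45 (octal)
0o45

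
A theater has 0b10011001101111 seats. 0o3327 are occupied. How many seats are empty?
Convert 0b10011001101111 (binary) → 8192 + 1024 + 512 + 64 + 32 + 8 + 4 + 2 + 1 = 9839 (decimal)
Convert 0o3327 (octal) → 3×512 + 3×64 + 2×8 + 7 = 1751 (decimal)
Compute 9839 - 1751 = 8088
8088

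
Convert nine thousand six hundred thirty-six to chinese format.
Convert nine thousand six hundred thirty-six (English words) → 9×1000 + 6×100 + 36 = 9636 (decimal)
Convert 9636 (decimal) → 9636 = 9×1000 + 6×100 + 3×10 + 6 → 九千六百三十六 (Chinese numeral)
九千六百三十六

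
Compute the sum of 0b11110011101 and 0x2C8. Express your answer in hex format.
Convert 0b11110011101 (binary) → 1024 + 512 + 256 + 128 + 16 + 8 + 4 + 1 = 1949 (decimal)
Convert 0x2C8 (hexadecimal) → 2×256 + 12×16 + 8 = 712 (decimal)
Compute 1949 + 712 = 2661
Convert 2661 (decimal) → 2661 = 10×256 + 6×16 + 5 → 0xA65 (hexadecimal)
0xA65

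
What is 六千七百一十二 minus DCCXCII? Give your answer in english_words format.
Convert 六千七百一十二 (Chinese numeral) → 6×1000 + 7×100 + 1×10 + 2 = 6712 (decimal)
Convert DCCXCII (Roman numeral) → 500 + 100 + 100 + 90 + 1 + 1 = 792 (decimal)
Compute 6712 - 792 = 5920
Convert 5920 (decimal) → 5920 = 5×1000 + 9×100 + 20 → five thousand nine hundred twenty (English words)
five thousand nine hundred twenty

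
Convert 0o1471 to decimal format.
Convert 0o1471 (octal) → 1×512 + 4×64 + 7×8 + 1 = 825 (decimal)
825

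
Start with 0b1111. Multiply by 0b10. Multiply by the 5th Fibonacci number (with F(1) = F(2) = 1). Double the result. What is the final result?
Convert 0b1111 (binary) → 8 + 4 + 2 + 1 = 15 (decimal)
Start: 15
Convert 0b10 (binary) → 2 (decimal)
15 × 2 = 30
Convert the 5th Fibonacci number (with F(1) = F(2) = 1) (Fibonacci index) → 1, 1, 2, 3, 5 → 5 (decimal)
30 × 5 = 150
150 × 2 = 300
300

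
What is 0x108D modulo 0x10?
Convert 0x108D (hexadecimal) → 1×4096 + 8×16 + 13 = 4237 (decimal)
Convert 0x10 (hexadecimal) → 1×16 = 16 (decimal)
Compute 4237 mod 16 = 13
13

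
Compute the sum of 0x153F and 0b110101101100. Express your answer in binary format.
Convert 0x153F (hexadecimal) → 1×4096 + 5×256 + 3×16 + 15 = 5439 (decimal)
Convert 0b110101101100 (binary) → 2048 + 1024 + 256 + 64 + 32 + 8 + 4 = 3436 (decimal)
Compute 5439 + 3436 = 8875
Convert 8875 (decimal) → 8875 = 8192 + 512 + 128 + 32 + 8 + 2 + 1 → 0b10001010101011 (binary)
0b10001010101011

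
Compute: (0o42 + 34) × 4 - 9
Convert 0o42 (octal) → 4×8 + 2 = 34 (decimal)
Expression in decimal: (34 + 34) × 4 - 9
Parentheses first: 34 + 34 = 68
Multiply: 68 × 4 = 272
Subtract: 272 - 9 = 263
263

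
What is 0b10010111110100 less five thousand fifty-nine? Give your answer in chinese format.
Convert 0b10010111110100 (binary) → 8192 + 1024 + 256 + 128 + 64 + 32 + 16 + 4 = 9716 (decimal)
Convert five thousand fifty-nine (English words) → 5×1000 + 59 = 5059 (decimal)
Compute 9716 - 5059 = 4657
Convert 4657 (decimal) → 4657 = 4×1000 + 6×100 + 5×10 + 7 → 四千六百五十七 (Chinese numeral)
四千六百五十七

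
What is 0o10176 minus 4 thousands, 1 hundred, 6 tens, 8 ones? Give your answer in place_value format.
Convert 0o10176 (octal) → 1×4096 + 1×64 + 7×8 + 6 = 4222 (decimal)
Convert 4 thousands, 1 hundred, 6 tens, 8 ones (place-value notation) → 4×1000 + 1×100 + 6×10 + 8 = 4168 (decimal)
Compute 4222 - 4168 = 54
Convert 54 (decimal) → 54 = 5×10 + 4 → 5 tens, 4 ones (place-value notation)
5 tens, 4 ones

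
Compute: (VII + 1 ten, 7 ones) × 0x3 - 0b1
Convert VII (Roman numeral) → 5 + 1 + 1 = 7 (decimal)
Convert 1 ten, 7 ones (place-value notation) → 1×10 + 7 = 17 (decimal)
Convert 0x3 (hexadecimal) → 3 (decimal)
Convert 0b1 (binary) → 1 (decimal)
Expression in decimal: (7 + 17) × 3 - 1
Parentheses first: 7 + 17 = 24
Multiply: 24 × 3 = 72
Subtract: 72 - 1 = 71
71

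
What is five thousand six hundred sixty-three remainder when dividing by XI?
Convert five thousand six hundred sixty-three (English words) → 5×1000 + 6×100 + 63 = 5663 (decimal)
Convert XI (Roman numeral) → 10 + 1 = 11 (decimal)
Compute 5663 mod 11 = 9
9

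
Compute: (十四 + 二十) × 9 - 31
Convert 十四 (Chinese numeral) → 1×10 + 4 = 14 (decimal)
Convert 二十 (Chinese numeral) → 2×10 = 20 (decimal)
Expression in decimal: (14 + 20) × 9 - 31
Parentheses first: 14 + 20 = 34
Multiply: 34 × 9 = 306
Subtract: 306 - 31 = 275
275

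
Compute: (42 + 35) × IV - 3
Convert IV (Roman numeral) → 4 (decimal)
Expression in decimal: (42 + 35) × 4 - 3
Parentheses first: 42 + 35 = 77
Multiply: 77 × 4 = 308
Subtract: 308 - 3 = 305
305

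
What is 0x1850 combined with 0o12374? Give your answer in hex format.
Convert 0x1850 (hexadecimal) → 1×4096 + 8×256 + 5×16 = 6224 (decimal)
Convert 0o12374 (octal) → 1×4096 + 2×512 + 3×64 + 7×8 + 4 = 5372 (decimal)
Compute 6224 + 5372 = 11596
Convert 11596 (decimal) → 11596 = 2×4096 + 13×256 + 4×16 + 12 → 0x2D4C (hexadecimal)
0x2D4C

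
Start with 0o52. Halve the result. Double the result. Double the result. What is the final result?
Convert 0o52 (octal) → 5×8 + 2 = 42 (decimal)
Start: 42
42 ÷ 2 = 21
21 × 2 = 42
42 × 2 = 84
84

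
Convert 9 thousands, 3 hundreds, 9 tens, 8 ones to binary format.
Convert 9 thousands, 3 hundreds, 9 tens, 8 ones (place-value notation) → 9×1000 + 3×100 + 9×10 + 8 = 9398 (decimal)
Convert 9398 (decimal) → 9398 = 8192 + 1024 + 128 + 32 + 16 + 4 + 2 → 0b10010010110110 (binary)
0b10010010110110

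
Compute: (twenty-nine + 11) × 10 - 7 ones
Convert twenty-nine (English words) → 29 (decimal)
Convert 7 ones (place-value notation) → 7 (decimal)
Expression in decimal: (29 + 11) × 10 - 7
Parentheses first: 29 + 11 = 40
Multiply: 40 × 10 = 400
Subtract: 400 - 7 = 393
393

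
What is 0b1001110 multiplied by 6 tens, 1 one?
Convert 0b1001110 (binary) → 64 + 8 + 4 + 2 = 78 (decimal)
Convert 6 tens, 1 one (place-value notation) → 6×10 + 1 = 61 (decimal)
Compute 78 × 61 = 4758
4758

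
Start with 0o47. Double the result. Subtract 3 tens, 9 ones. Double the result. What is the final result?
Convert 0o47 (octal) → 4×8 + 7 = 39 (decimal)
Start: 39
39 × 2 = 78
Convert 3 tens, 9 ones (place-value notation) → 3×10 + 9 = 39 (decimal)
78 - 39 = 39
39 × 2 = 78
78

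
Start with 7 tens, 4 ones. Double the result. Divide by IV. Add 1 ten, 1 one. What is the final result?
Convert 7 tens, 4 ones (place-value notation) → 7×10 + 4 = 74 (decimal)
Start: 74
74 × 2 = 148
Convert IV (Roman numeral) → 4 (decimal)
148 ÷ 4 = 37
Convert 1 ten, 1 one (place-value notation) → 1×10 + 1 = 11 (decimal)
37 + 11 = 48
48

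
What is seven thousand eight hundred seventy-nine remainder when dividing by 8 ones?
Convert seven thousand eight hundred seventy-nine (English words) → 7×1000 + 8×100 + 79 = 7879 (decimal)
Convert 8 ones (place-value notation) → 8 (decimal)
Compute 7879 mod 8 = 7
7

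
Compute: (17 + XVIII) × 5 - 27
Convert XVIII (Roman numeral) → 10 + 5 + 1 + 1 + 1 = 18 (decimal)
Expression in decimal: (17 + 18) × 5 - 27
Parentheses first: 17 + 18 = 35
Multiply: 35 × 5 = 175
Subtract: 175 - 27 = 148
148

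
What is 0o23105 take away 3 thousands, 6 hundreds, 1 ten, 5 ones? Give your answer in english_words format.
Convert 0o23105 (octal) → 2×4096 + 3×512 + 1×64 + 5 = 9797 (decimal)
Convert 3 thousands, 6 hundreds, 1 ten, 5 ones (place-value notation) → 3×1000 + 6×100 + 1×10 + 5 = 3615 (decimal)
Compute 9797 - 3615 = 6182
Convert 6182 (decimal) → 6182 = 6×1000 + 1×100 + 82 → six thousand one hundred eighty-two (English words)
six thousand one hundred eighty-two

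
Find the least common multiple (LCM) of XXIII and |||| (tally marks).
Convert XXIII (Roman numeral) → 10 + 10 + 1 + 1 + 1 = 23 (decimal)
Convert |||| (tally marks) → 4 (decimal)
Compute lcm(23, 4) = 92
92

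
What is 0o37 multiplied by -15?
Convert 0o37 (octal) → 3×8 + 7 = 31 (decimal)
Compute 31 × -15 = -465
-465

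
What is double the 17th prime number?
The 17th prime number = 59
Compute 59 × 2 = 118
118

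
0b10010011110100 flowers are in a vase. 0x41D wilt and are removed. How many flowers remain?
Convert 0b10010011110100 (binary) → 8192 + 1024 + 128 + 64 + 32 + 16 + 4 = 9460 (decimal)
Convert 0x41D (hexadecimal) → 4×256 + 1×16 + 13 = 1053 (decimal)
Compute 9460 - 1053 = 8407
8407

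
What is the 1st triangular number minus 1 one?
The 1st triangular number = 1×2/2 = 1
Convert 1 one (place-value notation) → 1 (decimal)
Compute 1 - 1 = 0
0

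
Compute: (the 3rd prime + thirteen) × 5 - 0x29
Convert the 3rd prime (prime index) → 5 (decimal)
Convert thirteen (English words) → 13 (decimal)
Convert 0x29 (hexadecimal) → 2×16 + 9 = 41 (decimal)
Expression in decimal: (5 + 13) × 5 - 41
Parentheses first: 5 + 13 = 18
Multiply: 18 × 5 = 90
Subtract: 90 - 41 = 49
49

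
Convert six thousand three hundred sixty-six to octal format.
Convert six thousand three hundred sixty-six (English words) → 6×1000 + 3×100 + 66 = 6366 (decimal)
Convert 6366 (decimal) → 6366 = 1×4096 + 4×512 + 3×64 + 3×8 + 6 → 0o14336 (octal)
0o14336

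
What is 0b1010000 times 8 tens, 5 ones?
Convert 0b1010000 (binary) → 64 + 16 = 80 (decimal)
Convert 8 tens, 5 ones (place-value notation) → 8×10 + 5 = 85 (decimal)
Compute 80 × 85 = 6800
6800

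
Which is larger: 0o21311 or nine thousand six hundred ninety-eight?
Convert 0o21311 (octal) → 2×4096 + 1×512 + 3×64 + 1×8 + 1 = 8905 (decimal)
Convert nine thousand six hundred ninety-eight (English words) → 9×1000 + 6×100 + 98 = 9698 (decimal)
Compare 8905 vs 9698: larger = 9698
9698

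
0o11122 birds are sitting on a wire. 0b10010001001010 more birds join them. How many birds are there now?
Convert 0o11122 (octal) → 1×4096 + 1×512 + 1×64 + 2×8 + 2 = 4690 (decimal)
Convert 0b10010001001010 (binary) → 8192 + 1024 + 64 + 8 + 2 = 9290 (decimal)
Compute 4690 + 9290 = 13980
13980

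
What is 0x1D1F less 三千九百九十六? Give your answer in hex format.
Convert 0x1D1F (hexadecimal) → 1×4096 + 13×256 + 1×16 + 15 = 7455 (decimal)
Convert 三千九百九十六 (Chinese numeral) → 3×1000 + 9×100 + 9×10 + 6 = 3996 (decimal)
Compute 7455 - 3996 = 3459
Convert 3459 (decimal) → 3459 = 13×256 + 8×16 + 3 → 0xD83 (hexadecimal)
0xD83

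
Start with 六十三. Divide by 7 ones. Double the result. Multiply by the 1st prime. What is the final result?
Convert 六十三 (Chinese numeral) → 6×10 + 3 = 63 (decimal)
Start: 63
Convert 7 ones (place-value notation) → 7 (decimal)
63 ÷ 7 = 9
9 × 2 = 18
Convert the 1st prime (prime index) → 2 (decimal)
18 × 2 = 36
36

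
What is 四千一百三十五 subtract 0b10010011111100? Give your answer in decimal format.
Convert 四千一百三十五 (Chinese numeral) → 4×1000 + 1×100 + 3×10 + 5 = 4135 (decimal)
Convert 0b10010011111100 (binary) → 8192 + 1024 + 128 + 64 + 32 + 16 + 8 + 4 = 9468 (decimal)
Compute 4135 - 9468 = -5333
-5333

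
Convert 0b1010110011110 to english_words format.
Convert 0b1010110011110 (binary) → 4096 + 1024 + 256 + 128 + 16 + 8 + 4 + 2 = 5534 (decimal)
Convert 5534 (decimal) → 5534 = 5×1000 + 5×100 + 34 → five thousand five hundred thirty-four (English words)
five thousand five hundred thirty-four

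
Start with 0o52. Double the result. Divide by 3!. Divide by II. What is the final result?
Convert 0o52 (octal) → 5×8 + 2 = 42 (decimal)
Start: 42
42 × 2 = 84
Convert 3! (factorial) → 6 (decimal)
84 ÷ 6 = 14
Convert II (Roman numeral) → 1 + 1 = 2 (decimal)
14 ÷ 2 = 7
7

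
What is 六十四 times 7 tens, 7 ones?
Convert 六十四 (Chinese numeral) → 6×10 + 4 = 64 (decimal)
Convert 7 tens, 7 ones (place-value notation) → 7×10 + 7 = 77 (decimal)
Compute 64 × 77 = 4928
4928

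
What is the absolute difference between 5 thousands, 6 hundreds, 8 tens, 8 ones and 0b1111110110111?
Convert 5 thousands, 6 hundreds, 8 tens, 8 ones (place-value notation) → 5×1000 + 6×100 + 8×10 + 8 = 5688 (decimal)
Convert 0b1111110110111 (binary) → 4096 + 2048 + 1024 + 512 + 256 + 128 + 32 + 16 + 4 + 2 + 1 = 8119 (decimal)
Compute |5688 - 8119| = 2431
2431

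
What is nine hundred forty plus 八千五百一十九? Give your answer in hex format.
Convert nine hundred forty (English words) → 9×100 + 40 = 940 (decimal)
Convert 八千五百一十九 (Chinese numeral) → 8×1000 + 5×100 + 1×10 + 9 = 8519 (decimal)
Compute 940 + 8519 = 9459
Convert 9459 (decimal) → 9459 = 2×4096 + 4×256 + 15×16 + 3 → 0x24F3 (hexadecimal)
0x24F3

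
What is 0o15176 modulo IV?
Convert 0o15176 (octal) → 1×4096 + 5×512 + 1×64 + 7×8 + 6 = 6782 (decimal)
Convert IV (Roman numeral) → 4 (decimal)
Compute 6782 mod 4 = 2
2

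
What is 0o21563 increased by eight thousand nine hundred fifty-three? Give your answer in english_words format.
Convert 0o21563 (octal) → 2×4096 + 1×512 + 5×64 + 6×8 + 3 = 9075 (decimal)
Convert eight thousand nine hundred fifty-three (English words) → 8×1000 + 9×100 + 53 = 8953 (decimal)
Compute 9075 + 8953 = 18028
Convert 18028 (decimal) → 18028 = 18×1000 + 28 → eighteen thousand twenty-eight (English words)
eighteen thousand twenty-eight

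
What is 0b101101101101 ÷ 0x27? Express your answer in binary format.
Convert 0b101101101101 (binary) → 2048 + 512 + 256 + 64 + 32 + 8 + 4 + 1 = 2925 (decimal)
Convert 0x27 (hexadecimal) → 2×16 + 7 = 39 (decimal)
Compute 2925 ÷ 39 = 75
Convert 75 (decimal) → 75 = 64 + 8 + 2 + 1 → 0b1001011 (binary)
0b1001011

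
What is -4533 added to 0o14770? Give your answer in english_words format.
Convert 0o14770 (octal) → 1×4096 + 4×512 + 7×64 + 7×8 = 6648 (decimal)
Compute -4533 + 6648 = 2115
Convert 2115 (decimal) → 2115 = 2×1000 + 1×100 + 15 → two thousand one hundred fifteen (English words)
two thousand one hundred fifteen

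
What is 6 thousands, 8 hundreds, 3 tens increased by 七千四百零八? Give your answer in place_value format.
Convert 6 thousands, 8 hundreds, 3 tens (place-value notation) → 6×1000 + 8×100 + 3×10 = 6830 (decimal)
Convert 七千四百零八 (Chinese numeral) → 7×1000 + 4×100 + 8 = 7408 (decimal)
Compute 6830 + 7408 = 14238
Convert 14238 (decimal) → 14238 = 14×1000 + 2×100 + 3×10 + 8 → 14 thousands, 2 hundreds, 3 tens, 8 ones (place-value notation)
14 thousands, 2 hundreds, 3 tens, 8 ones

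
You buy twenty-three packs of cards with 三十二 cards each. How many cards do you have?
Convert 三十二 (Chinese numeral) → 3×10 + 2 = 32 (decimal)
Convert twenty-three (English words) → 23 (decimal)
Compute 32 × 23 = 736
736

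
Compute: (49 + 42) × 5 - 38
Parentheses first: 49 + 42 = 91
Multiply: 91 × 5 = 455
Subtract: 455 - 38 = 417
417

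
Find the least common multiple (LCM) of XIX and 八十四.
Convert XIX (Roman numeral) → 10 + 9 = 19 (decimal)
Convert 八十四 (Chinese numeral) → 8×10 + 4 = 84 (decimal)
Compute lcm(19, 84) = 1596
1596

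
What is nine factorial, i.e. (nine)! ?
Convert nine (English words) → 9 (decimal)
Compute 9! = 362880
362880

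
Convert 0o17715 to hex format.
Convert 0o17715 (octal) → 1×4096 + 7×512 + 7×64 + 1×8 + 5 = 8141 (decimal)
Convert 8141 (decimal) → 8141 = 1×4096 + 15×256 + 12×16 + 13 → 0x1FCD (hexadecimal)
0x1FCD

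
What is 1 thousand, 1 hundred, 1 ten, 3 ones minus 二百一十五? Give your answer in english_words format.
Convert 1 thousand, 1 hundred, 1 ten, 3 ones (place-value notation) → 1×1000 + 1×100 + 1×10 + 3 = 1113 (decimal)
Convert 二百一十五 (Chinese numeral) → 2×100 + 1×10 + 5 = 215 (decimal)
Compute 1113 - 215 = 898
Convert 898 (decimal) → 898 = 8×100 + 98 → eight hundred ninety-eight (English words)
eight hundred ninety-eight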